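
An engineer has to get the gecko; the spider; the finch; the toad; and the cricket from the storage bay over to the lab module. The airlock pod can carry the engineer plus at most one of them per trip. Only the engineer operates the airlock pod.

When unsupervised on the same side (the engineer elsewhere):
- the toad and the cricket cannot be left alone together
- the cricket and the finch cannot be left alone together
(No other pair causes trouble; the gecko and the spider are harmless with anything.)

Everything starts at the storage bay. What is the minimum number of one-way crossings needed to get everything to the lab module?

Counting alone: the engineer can take at most 1 across per trip to the lab module, so moving all 5 needs at least 5 loaded trips out, with a return between consecutive ones — at least 9 crossings.
The safety rule pushes this higher. Following every safe sequence of crossings, the most of the 5 that can be at the lab module as the airlock pod arrives there on crossing 9 is 4 — never all 5.
So no plan with fewer than 11 crossings exists, and this one achieves 11:
1. Engineer goes to the lab module with the cricket.  [the storage bay: the finch, the gecko, the spider, the toad | the lab module: the cricket]
2. Engineer goes back to the storage bay alone.  [the storage bay: the finch, the gecko, the spider, the toad | the lab module: the cricket]
3. Engineer goes to the lab module with the gecko.  [the storage bay: the finch, the spider, the toad | the lab module: the cricket, the gecko]
4. Engineer goes back to the storage bay alone.  [the storage bay: the finch, the spider, the toad | the lab module: the cricket, the gecko]
5. Engineer goes to the lab module with the spider.  [the storage bay: the finch, the toad | the lab module: the cricket, the gecko, the spider]
6. Engineer goes back to the storage bay alone.  [the storage bay: the finch, the toad | the lab module: the cricket, the gecko, the spider]
7. Engineer goes to the lab module with the finch.  [the storage bay: the toad | the lab module: the cricket, the finch, the gecko, the spider]
8. Engineer goes back to the storage bay with the cricket.  [the storage bay: the cricket, the toad | the lab module: the finch, the gecko, the spider]
9. Engineer goes to the lab module with the toad.  [the storage bay: the cricket | the lab module: the finch, the gecko, the spider, the toad]
10. Engineer goes back to the storage bay alone.  [the storage bay: the cricket | the lab module: the finch, the gecko, the spider, the toad]
11. Engineer goes to the lab module with the cricket.  [the storage bay: — | the lab module: the cricket, the finch, the gecko, the spider, the toad]

11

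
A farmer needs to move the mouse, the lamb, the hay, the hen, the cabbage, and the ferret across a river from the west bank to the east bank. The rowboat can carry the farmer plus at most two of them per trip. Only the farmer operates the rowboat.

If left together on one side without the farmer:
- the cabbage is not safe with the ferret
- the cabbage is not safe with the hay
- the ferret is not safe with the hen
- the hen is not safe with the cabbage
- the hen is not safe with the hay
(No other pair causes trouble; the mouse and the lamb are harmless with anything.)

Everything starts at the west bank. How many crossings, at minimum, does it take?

9

Counting alone: the farmer can take at most 2 across per trip to the east bank, so moving all 6 needs at least 3 loaded trips out, with a return between consecutive ones — at least 5 crossings.
The safety rule pushes this higher. Following every safe sequence of crossings, the most of the 6 that can be at the east bank as the rowboat arrives there on crossings 5, 7 is 4, 5 respectively — never all 6.
So no plan with fewer than 9 crossings exists, and this one achieves 9:
1. Farmer goes to the east bank with the cabbage and the hen.  [the west bank: the ferret, the hay, the lamb, the mouse | the east bank: the cabbage, the hen]
2. Farmer goes back to the west bank with the hen.  [the west bank: the ferret, the hay, the hen, the lamb, the mouse | the east bank: the cabbage]
3. Farmer goes to the east bank with the hen and the mouse.  [the west bank: the ferret, the hay, the lamb | the east bank: the cabbage, the hen, the mouse]
4. Farmer goes back to the west bank with the hen.  [the west bank: the ferret, the hay, the hen, the lamb | the east bank: the cabbage, the mouse]
5. Farmer goes to the east bank with the hen and the lamb.  [the west bank: the ferret, the hay | the east bank: the cabbage, the hen, the lamb, the mouse]
6. Farmer goes back to the west bank with the hen.  [the west bank: the ferret, the hay, the hen | the east bank: the cabbage, the lamb, the mouse]
7. Farmer goes to the east bank with the ferret and the hay.  [the west bank: the hen | the east bank: the cabbage, the ferret, the hay, the lamb, the mouse]
8. Farmer goes back to the west bank with the cabbage.  [the west bank: the cabbage, the hen | the east bank: the ferret, the hay, the lamb, the mouse]
9. Farmer goes to the east bank with the cabbage and the hen.  [the west bank: — | the east bank: the cabbage, the ferret, the hay, the hen, the lamb, the mouse]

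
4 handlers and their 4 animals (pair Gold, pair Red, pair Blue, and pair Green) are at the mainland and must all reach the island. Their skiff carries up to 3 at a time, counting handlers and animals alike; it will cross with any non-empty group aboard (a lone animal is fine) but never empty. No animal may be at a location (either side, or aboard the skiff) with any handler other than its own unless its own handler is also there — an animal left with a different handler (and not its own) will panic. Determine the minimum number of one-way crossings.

9

Counting alone: each trip to the island takes at most 3 across and each return brings at least 1 back, so after t trips out (and t−1 returns) at most 3t − (t−1) of the 8 are across; that first reaches 8 at t = 4, so at least 7 crossings are needed.
The safety rule pushes this higher. Following every safe sequence of crossings, the most of the 8 that can be at the island as the skiff arrives there on crossing 7 is 7 — never all 8.
So no plan with fewer than 9 crossings exists, and this one achieves 9:
1. animal Gold and handler Gold cross → the island.
2. handler Gold crosses ← the mainland.
3. animal Red, handler Gold, and handler Red cross → the island.
4. animal Gold and handler Gold cross ← the mainland.
5. handler Blue, handler Gold, and handler Green cross → the island.
6. animal Red crosses ← the mainland.
7. animal Gold and animal Red cross → the island.
8. animal Gold crosses ← the mainland.
9. animal Blue, animal Gold, and animal Green cross → the island.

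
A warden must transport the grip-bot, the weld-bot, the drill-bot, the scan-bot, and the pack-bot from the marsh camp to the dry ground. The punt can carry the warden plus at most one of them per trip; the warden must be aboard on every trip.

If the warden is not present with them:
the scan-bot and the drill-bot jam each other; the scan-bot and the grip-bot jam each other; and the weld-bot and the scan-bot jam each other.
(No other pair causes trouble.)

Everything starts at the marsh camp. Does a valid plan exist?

Following every safe sequence of crossings from the start, the most of the 5 that can be at the dry ground as the punt arrives there on crossings 1, 3, 5 is 1, 2, 3 respectively; the best ever achieved is 3 of 5.
From crossing 7 on, no configuration arises that was not already reachable earlier: only 18 distinct safe configurations (who is on which side, and where the punt is) can ever be reached, none of them has everyone across, and every continuation just revisits them. So no valid plan exists.

No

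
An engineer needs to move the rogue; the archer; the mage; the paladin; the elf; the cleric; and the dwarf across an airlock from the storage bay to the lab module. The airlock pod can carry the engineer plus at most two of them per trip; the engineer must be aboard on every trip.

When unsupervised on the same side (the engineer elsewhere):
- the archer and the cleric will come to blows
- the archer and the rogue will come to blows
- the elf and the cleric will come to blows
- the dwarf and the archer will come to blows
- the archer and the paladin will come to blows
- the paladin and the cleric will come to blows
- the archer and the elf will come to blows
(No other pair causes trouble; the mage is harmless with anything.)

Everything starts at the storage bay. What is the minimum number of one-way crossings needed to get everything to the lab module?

11

Counting alone: the engineer can take at most 2 across per trip to the lab module, so moving all 7 needs at least 4 loaded trips out, with a return between consecutive ones — at least 7 crossings.
The safety rule pushes this higher. Following every safe sequence of crossings, the most of the 7 that can be at the lab module as the airlock pod arrives there on crossings 7, 9 is 5, 6 respectively — never all 7.
So no plan with fewer than 11 crossings exists, and this one achieves 11:
1. Engineer goes to the lab module with the archer and the cleric.
2. Engineer goes back to the storage bay with the archer.
3. Engineer goes to the lab module with the archer and the rogue.
4. Engineer goes back to the storage bay with the archer.
5. Engineer goes to the lab module with the archer and the mage.
6. Engineer goes back to the storage bay with the archer.
7. Engineer goes to the lab module with the archer and the dwarf.
8. Engineer goes back to the storage bay with the archer.
9. Engineer goes to the lab module with the elf and the paladin.
10. Engineer goes back to the storage bay with the cleric.
11. Engineer goes to the lab module with the archer and the cleric.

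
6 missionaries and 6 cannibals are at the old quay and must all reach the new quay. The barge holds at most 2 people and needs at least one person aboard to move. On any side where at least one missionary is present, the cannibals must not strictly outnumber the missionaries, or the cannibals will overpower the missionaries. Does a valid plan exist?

No

Following every safe sequence of crossings from the start, the most of the 12 that can be at the new quay as the barge arrives there on crossings 1, 3, 5, 7, 9 is 2, 3, 4, 5, 6 respectively; the best ever achieved is 6 of 12.
From crossing 11 on, no configuration arises that was not already reachable earlier: only 15 distinct safe configurations (who is on which side, and where the barge is) can ever be reached, none of them has everyone across, and every continuation just revisits them. They are: 0 missionaries + 0 cannibals across (barge back at the start); 0 missionaries + 1 cannibal across (barge there); 0 missionaries + 1 cannibal across (barge back at the start); 0 missionaries + 2 cannibals across (barge there); 0 missionaries + 2 cannibals across (barge back at the start); 0 missionaries + 3 cannibals across (barge there); 0 missionaries + 3 cannibals across (barge back at the start); 0 missionaries + 4 cannibals across (barge there); 0 missionaries + 4 cannibals across (barge back at the start); 0 missionaries + 5 cannibals across (barge there); 0 missionaries + 5 cannibals across (barge back at the start); 0 missionaries + 6 cannibals across (barge there); 1 missionary + 1 cannibal across (barge there); 1 missionary + 1 cannibal across (barge back at the start); 2 missionaries + 2 cannibals across (barge there). So no valid plan exists.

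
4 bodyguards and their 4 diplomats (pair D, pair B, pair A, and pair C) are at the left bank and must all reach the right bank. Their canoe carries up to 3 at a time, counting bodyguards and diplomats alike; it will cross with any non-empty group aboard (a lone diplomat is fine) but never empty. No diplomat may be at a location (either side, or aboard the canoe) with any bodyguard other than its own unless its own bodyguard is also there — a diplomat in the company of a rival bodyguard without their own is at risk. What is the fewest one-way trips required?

9

Counting alone: each trip to the right bank takes at most 3 across and each return brings at least 1 back, so after t trips out (and t−1 returns) at most 3t − (t−1) of the 8 are across; that first reaches 8 at t = 4, so at least 7 crossings are needed.
The safety rule pushes this higher. Following every safe sequence of crossings, the most of the 8 that can be at the right bank as the canoe arrives there on crossing 7 is 7 — never all 8.
So no plan with fewer than 9 crossings exists, and this one achieves 9:
1. bodyguard D and diplomat D cross → the right bank.
2. bodyguard D crosses ← the left bank.
3. bodyguard B, bodyguard D, and diplomat B cross → the right bank.
4. bodyguard D and diplomat D cross ← the left bank.
5. bodyguard A, bodyguard C, and bodyguard D cross → the right bank.
6. diplomat B crosses ← the left bank.
7. diplomat B and diplomat D cross → the right bank.
8. diplomat D crosses ← the left bank.
9. diplomat A, diplomat C, and diplomat D cross → the right bank.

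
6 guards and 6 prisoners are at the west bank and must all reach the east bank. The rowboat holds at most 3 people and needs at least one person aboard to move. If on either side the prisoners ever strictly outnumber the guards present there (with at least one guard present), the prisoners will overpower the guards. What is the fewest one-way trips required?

impossible

Following every safe sequence of crossings from the start, the most of the 12 that can be at the east bank as the rowboat arrives there on crossings 1, 3, 5 is 3, 5, 6 respectively; the best ever achieved is 6 of 12.
From crossing 7 on, no configuration arises that was not already reachable earlier: only 17 distinct safe configurations (who is on which side, and where the rowboat is) can ever be reached, none of them has everyone across, and every continuation just revisits them. They are: 0 guards + 0 prisoners across (rowboat back at the start); 0 guards + 1 prisoner across (rowboat there); 0 guards + 1 prisoner across (rowboat back at the start); 0 guards + 2 prisoners across (rowboat there); 0 guards + 2 prisoners across (rowboat back at the start); 0 guards + 3 prisoners across (rowboat there); 0 guards + 3 prisoners across (rowboat back at the start); 0 guards + 4 prisoners across (rowboat there); 0 guards + 4 prisoners across (rowboat back at the start); 0 guards + 5 prisoners across (rowboat there); 0 guards + 5 prisoners across (rowboat back at the start); 0 guards + 6 prisoners across (rowboat there); 1 guard + 1 prisoner across (rowboat there); 1 guard + 1 prisoner across (rowboat back at the start); 2 guards + 2 prisoners across (rowboat there); 2 guards + 2 prisoners across (rowboat back at the start); 3 guards + 3 prisoners across (rowboat there). So no valid plan exists.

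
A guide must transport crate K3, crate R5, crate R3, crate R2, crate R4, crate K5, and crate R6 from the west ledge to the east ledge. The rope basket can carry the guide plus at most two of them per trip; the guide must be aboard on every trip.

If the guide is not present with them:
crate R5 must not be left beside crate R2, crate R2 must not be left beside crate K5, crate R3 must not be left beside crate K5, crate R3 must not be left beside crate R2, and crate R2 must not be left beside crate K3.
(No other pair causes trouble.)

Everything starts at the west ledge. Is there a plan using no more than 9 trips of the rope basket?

Counting alone: the guide can take at most 2 across per trip to the east ledge, so moving all 7 needs at least 4 loaded trips out, with a return between consecutive ones — at least 7 crossings.
The safety rule pushes this higher. Following every safe sequence of crossings, the most of the 7 that can be at the east ledge as the rope basket arrives there on crossings 7, 9 is 5, 6 respectively — never all 7.
So the move cannot be finished within 9 crossings. (The shortest complete plan takes 11:)
1. Guide goes to the east ledge with crate R2 and crate R3.
2. Guide goes back to the west ledge with crate R3.
3. Guide goes to the east ledge with crate K3 and crate R3.
4. Guide goes back to the west ledge with crate R2.
5. Guide goes to the east ledge with crate R2 and crate R5.
6. Guide goes back to the west ledge with crate R2.
7. Guide goes to the east ledge with crate R2 and crate R4.
8. Guide goes back to the west ledge with crate R2.
9. Guide goes to the east ledge with crate R2 and crate R6.
10. Guide goes back to the west ledge with crate R2.
11. Guide goes to the east ledge with crate K5 and crate R2.

No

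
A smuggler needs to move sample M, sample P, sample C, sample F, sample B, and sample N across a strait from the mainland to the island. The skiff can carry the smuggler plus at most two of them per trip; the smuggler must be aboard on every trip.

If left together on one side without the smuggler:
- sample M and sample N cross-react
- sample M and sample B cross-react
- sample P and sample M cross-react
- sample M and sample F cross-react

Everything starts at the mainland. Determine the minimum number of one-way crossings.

7

Counting alone: the smuggler can take at most 2 across per trip to the island, so moving all 6 needs at least 3 loaded trips out, with a return between consecutive ones — at least 5 crossings.
The safety rule pushes this higher. Following every safe sequence of crossings, the most of the 6 that can be at the island as the skiff arrives there on crossing 5 is 5 — never all 6.
So no plan with fewer than 7 crossings exists, and this one achieves 7:
1. Smuggler goes to the island with sample M.
2. Smuggler goes back to the mainland alone.
3. Smuggler goes to the island with sample F and sample P.
4. Smuggler goes back to the mainland with sample M.
5. Smuggler goes to the island with sample B and sample N.
6. Smuggler goes back to the mainland alone.
7. Smuggler goes to the island with sample C and sample M.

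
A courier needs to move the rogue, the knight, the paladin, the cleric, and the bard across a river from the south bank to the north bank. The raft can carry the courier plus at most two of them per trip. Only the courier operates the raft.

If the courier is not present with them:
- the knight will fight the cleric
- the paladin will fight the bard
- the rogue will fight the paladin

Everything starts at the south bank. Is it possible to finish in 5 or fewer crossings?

Yes

Yes — this plan uses 5 crossings (≤ 5):
1. Courier goes to the north bank with the knight and the paladin.  [the south bank: the bard, the cleric, the rogue | the north bank: the knight, the paladin]
2. Courier goes back to the south bank alone.  [the south bank: the bard, the cleric, the rogue | the north bank: the knight, the paladin]
3. Courier goes to the north bank with the bard and the rogue.  [the south bank: the cleric | the north bank: the bard, the knight, the paladin, the rogue]
4. Courier goes back to the south bank with the paladin.  [the south bank: the cleric, the paladin | the north bank: the bard, the knight, the rogue]
5. Courier goes to the north bank with the cleric and the paladin.  [the south bank: — | the north bank: the bard, the cleric, the knight, the paladin, the rogue]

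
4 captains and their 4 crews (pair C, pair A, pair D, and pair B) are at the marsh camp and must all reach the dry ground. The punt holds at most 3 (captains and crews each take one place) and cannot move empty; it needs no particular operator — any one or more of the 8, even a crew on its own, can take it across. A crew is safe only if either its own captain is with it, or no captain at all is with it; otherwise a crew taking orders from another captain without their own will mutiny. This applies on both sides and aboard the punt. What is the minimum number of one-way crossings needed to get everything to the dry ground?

Counting alone: each trip to the dry ground takes at most 3 across and each return brings at least 1 back, so after t trips out (and t−1 returns) at most 3t − (t−1) of the 8 are across; that first reaches 8 at t = 4, so at least 7 crossings are needed.
The safety rule pushes this higher. Following every safe sequence of crossings, the most of the 8 that can be at the dry ground as the punt arrives there on crossing 7 is 7 — never all 8.
So no plan with fewer than 9 crossings exists, and this one achieves 9:
1. captain C and crew C cross → the dry ground.
2. captain C crosses ← the marsh camp.
3. captain A, captain C, and crew A cross → the dry ground.
4. captain C and crew C cross ← the marsh camp.
5. captain B, captain C, and captain D cross → the dry ground.
6. crew A crosses ← the marsh camp.
7. crew A and crew C cross → the dry ground.
8. crew C crosses ← the marsh camp.
9. crew B, crew C, and crew D cross → the dry ground.

9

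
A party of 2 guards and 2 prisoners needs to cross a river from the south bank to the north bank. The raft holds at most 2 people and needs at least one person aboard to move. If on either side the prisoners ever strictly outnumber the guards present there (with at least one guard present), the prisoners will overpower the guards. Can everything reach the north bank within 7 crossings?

Yes

Yes — this plan uses 5 crossings (≤ 7):
1. 2 prisoners → the north bank.  (the south bank: 2G 0P; the north bank: 0G 2P)
2. 1 prisoner ← the south bank.  (the south bank: 2G 1P; the north bank: 0G 1P)
3. 2 guards → the north bank.  (the south bank: 0G 1P; the north bank: 2G 1P)
4. 1 prisoner ← the south bank.  (the south bank: 0G 2P; the north bank: 2G 0P)
5. 2 prisoners → the north bank.  (the south bank: 0G 0P; the north bank: 2G 2P)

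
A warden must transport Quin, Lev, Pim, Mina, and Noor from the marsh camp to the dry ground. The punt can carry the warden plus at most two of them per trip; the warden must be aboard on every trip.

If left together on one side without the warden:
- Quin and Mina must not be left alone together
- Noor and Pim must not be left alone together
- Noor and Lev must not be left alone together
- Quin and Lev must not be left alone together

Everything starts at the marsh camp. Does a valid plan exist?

1. Warden goes to the dry ground with Noor and Quin.  [the marsh camp: Lev, Mina, Pim | the dry ground: Noor, Quin]
2. Warden goes back to the marsh camp alone.  [the marsh camp: Lev, Mina, Pim | the dry ground: Noor, Quin]
3. Warden goes to the dry ground with Lev.  [the marsh camp: Mina, Pim | the dry ground: Lev, Noor, Quin]
4. Warden goes back to the marsh camp with Noor and Quin.  [the marsh camp: Mina, Noor, Pim, Quin | the dry ground: Lev]
5. Warden goes to the dry ground with Mina and Pim.  [the marsh camp: Noor, Quin | the dry ground: Lev, Mina, Pim]
6. Warden goes back to the marsh camp alone.  [the marsh camp: Noor, Quin | the dry ground: Lev, Mina, Pim]
7. Warden goes to the dry ground with Noor and Quin.  [the marsh camp: — | the dry ground: Lev, Mina, Noor, Pim, Quin]

Yes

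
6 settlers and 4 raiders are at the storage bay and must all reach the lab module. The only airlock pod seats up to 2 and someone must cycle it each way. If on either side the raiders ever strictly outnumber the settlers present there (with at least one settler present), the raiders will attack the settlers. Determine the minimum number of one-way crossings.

17

Counting alone: each trip to the lab module takes at most 2 across and each return brings at least 1 back, so after t trips out (and t−1 returns) at most 2t − (t−1) of the 10 are across; that first reaches 10 at t = 9, so at least 17 crossings are needed.
The plan below uses exactly 17 crossings, so it is optimal:
1. 2 raiders → the lab module.  (the storage bay: 6S 2R; the lab module: 0S 2R)
2. 1 raider ← the storage bay.  (the storage bay: 6S 3R; the lab module: 0S 1R)
3. 2 raiders → the lab module.  (the storage bay: 6S 1R; the lab module: 0S 3R)
4. 1 raider ← the storage bay.  (the storage bay: 6S 2R; the lab module: 0S 2R)
5. 2 settlers → the lab module.  (the storage bay: 4S 2R; the lab module: 2S 2R)
6. 1 raider ← the storage bay.  (the storage bay: 4S 3R; the lab module: 2S 1R)
7. 1 settler and 1 raider → the lab module.  (the storage bay: 3S 2R; the lab module: 3S 2R)
8. 1 raider ← the storage bay.  (the storage bay: 3S 3R; the lab module: 3S 1R)
9. 2 raiders → the lab module.  (the storage bay: 3S 1R; the lab module: 3S 3R)
10. 1 raider ← the storage bay.  (the storage bay: 3S 2R; the lab module: 3S 2R)
11. 1 settler and 1 raider → the lab module.  (the storage bay: 2S 1R; the lab module: 4S 3R)
12. 1 raider ← the storage bay.  (the storage bay: 2S 2R; the lab module: 4S 2R)
13. 2 raiders → the lab module.  (the storage bay: 2S 0R; the lab module: 4S 4R)
14. 1 raider ← the storage bay.  (the storage bay: 2S 1R; the lab module: 4S 3R)
15. 1 settler and 1 raider → the lab module.  (the storage bay: 1S 0R; the lab module: 5S 4R)
16. 1 raider ← the storage bay.  (the storage bay: 1S 1R; the lab module: 5S 3R)
17. 1 settler and 1 raider → the lab module.  (the storage bay: 0S 0R; the lab module: 6S 4R)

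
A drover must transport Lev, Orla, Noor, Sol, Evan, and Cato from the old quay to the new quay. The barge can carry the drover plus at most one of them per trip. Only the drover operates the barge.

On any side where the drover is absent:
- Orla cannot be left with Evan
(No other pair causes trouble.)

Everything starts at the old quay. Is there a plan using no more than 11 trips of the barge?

Yes

Yes — this plan uses 11 crossings (≤ 11):
1. Drover goes to the new quay with Orla.
2. Drover goes back to the old quay alone.
3. Drover goes to the new quay with Lev.
4. Drover goes back to the old quay alone.
5. Drover goes to the new quay with Noor.
6. Drover goes back to the old quay alone.
7. Drover goes to the new quay with Sol.
8. Drover goes back to the old quay alone.
9. Drover goes to the new quay with Cato.
10. Drover goes back to the old quay alone.
11. Drover goes to the new quay with Evan.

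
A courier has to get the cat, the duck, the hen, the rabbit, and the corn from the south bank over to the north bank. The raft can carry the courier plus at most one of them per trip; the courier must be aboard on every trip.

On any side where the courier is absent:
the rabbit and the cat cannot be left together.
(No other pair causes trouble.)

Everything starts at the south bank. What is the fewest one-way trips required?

9

Counting alone: the courier can take at most 1 across per trip to the north bank, so moving all 5 needs at least 5 loaded trips out, with a return between consecutive ones — at least 9 crossings.
The plan below uses exactly 9 crossings, so it is optimal:
1. Courier goes to the north bank with the cat.
2. Courier goes back to the south bank alone.
3. Courier goes to the north bank with the duck.
4. Courier goes back to the south bank alone.
5. Courier goes to the north bank with the hen.
6. Courier goes back to the south bank alone.
7. Courier goes to the north bank with the corn.
8. Courier goes back to the south bank alone.
9. Courier goes to the north bank with the rabbit.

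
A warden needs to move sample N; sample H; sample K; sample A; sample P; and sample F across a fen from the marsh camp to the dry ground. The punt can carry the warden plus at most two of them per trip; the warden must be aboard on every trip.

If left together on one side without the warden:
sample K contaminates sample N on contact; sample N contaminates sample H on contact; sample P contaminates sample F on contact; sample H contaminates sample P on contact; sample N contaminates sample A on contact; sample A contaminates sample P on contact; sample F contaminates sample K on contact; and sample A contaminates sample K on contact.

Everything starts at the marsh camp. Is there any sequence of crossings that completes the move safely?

Whatever the first load, the items left behind include a forbidden pair without the warden. No opening move is safe, so no plan exists.

No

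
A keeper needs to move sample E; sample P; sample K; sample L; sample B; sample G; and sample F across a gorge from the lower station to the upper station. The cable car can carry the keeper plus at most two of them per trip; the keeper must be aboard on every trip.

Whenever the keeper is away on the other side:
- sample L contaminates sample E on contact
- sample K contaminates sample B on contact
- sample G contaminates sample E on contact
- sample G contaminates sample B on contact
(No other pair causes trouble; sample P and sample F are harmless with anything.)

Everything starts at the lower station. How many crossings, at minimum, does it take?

9

Counting alone: the keeper can take at most 2 across per trip to the upper station, so moving all 7 needs at least 4 loaded trips out, with a return between consecutive ones — at least 7 crossings.
The safety rule pushes this higher. Following every safe sequence of crossings, the most of the 7 that can be at the upper station as the cable car arrives there on crossing 7 is 6 — never all 7.
So no plan with fewer than 9 crossings exists, and this one achieves 9:
1. Keeper goes to the upper station with sample B and sample E.  [the lower station: sample F, sample G, sample K, sample L, sample P | the upper station: sample B, sample E]
2. Keeper goes back to the lower station alone.  [the lower station: sample F, sample G, sample K, sample L, sample P | the upper station: sample B, sample E]
3. Keeper goes to the upper station with sample P.  [the lower station: sample F, sample G, sample K, sample L | the upper station: sample B, sample E, sample P]
4. Keeper goes back to the lower station alone.  [the lower station: sample F, sample G, sample K, sample L | the upper station: sample B, sample E, sample P]
5. Keeper goes to the upper station with sample K and sample L.  [the lower station: sample F, sample G | the upper station: sample B, sample E, sample K, sample L, sample P]
6. Keeper goes back to the lower station with sample B and sample E.  [the lower station: sample B, sample E, sample F, sample G | the upper station: sample K, sample L, sample P]
7. Keeper goes to the upper station with sample F and sample G.  [the lower station: sample B, sample E | the upper station: sample F, sample G, sample K, sample L, sample P]
8. Keeper goes back to the lower station alone.  [the lower station: sample B, sample E | the upper station: sample F, sample G, sample K, sample L, sample P]
9. Keeper goes to the upper station with sample B and sample E.  [the lower station: — | the upper station: sample B, sample E, sample F, sample G, sample K, sample L, sample P]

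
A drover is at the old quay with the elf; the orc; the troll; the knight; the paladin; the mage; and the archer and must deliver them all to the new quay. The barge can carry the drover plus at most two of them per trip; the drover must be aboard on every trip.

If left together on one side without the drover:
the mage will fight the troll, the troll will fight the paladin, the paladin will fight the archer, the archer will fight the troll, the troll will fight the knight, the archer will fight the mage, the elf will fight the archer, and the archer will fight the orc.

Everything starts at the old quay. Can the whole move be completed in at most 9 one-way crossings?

Counting alone: the drover can take at most 2 across per trip to the new quay, so moving all 7 needs at least 4 loaded trips out, with a return between consecutive ones — at least 7 crossings.
The safety rule pushes this higher. Following every safe sequence of crossings, the most of the 7 that can be at the new quay as the barge arrives there on crossings 7, 9 is 5, 6 respectively — never all 7.
So the move cannot be finished within 9 crossings. (The shortest complete plan takes 11:)
1. Drover goes to the new quay with the archer and the troll.  [the old quay: the elf, the knight, the mage, the orc, the paladin | the new quay: the archer, the troll]
2. Drover goes back to the old quay with the troll.  [the old quay: the elf, the knight, the mage, the orc, the paladin, the troll | the new quay: the archer]
3. Drover goes to the new quay with the elf and the troll.  [the old quay: the knight, the mage, the orc, the paladin | the new quay: the archer, the elf, the troll]
4. Drover goes back to the old quay with the archer.  [the old quay: the archer, the knight, the mage, the orc, the paladin | the new quay: the elf, the troll]
5. Drover goes to the new quay with the archer and the orc.  [the old quay: the knight, the mage, the paladin | the new quay: the archer, the elf, the orc, the troll]
6. Drover goes back to the old quay with the archer.  [the old quay: the archer, the knight, the mage, the paladin | the new quay: the elf, the orc, the troll]
7. Drover goes to the new quay with the mage and the paladin.  [the old quay: the archer, the knight | the new quay: the elf, the mage, the orc, the paladin, the troll]
8. Drover goes back to the old quay with the troll.  [the old quay: the archer, the knight, the troll | the new quay: the elf, the mage, the orc, the paladin]
9. Drover goes to the new quay with the knight and the troll.  [the old quay: the archer | the new quay: the elf, the knight, the mage, the orc, the paladin, the troll]
10. Drover goes back to the old quay with the troll.  [the old quay: the archer, the troll | the new quay: the elf, the knight, the mage, the orc, the paladin]
11. Drover goes to the new quay with the archer and the troll.  [the old quay: — | the new quay: the archer, the elf, the knight, the mage, the orc, the paladin, the troll]

No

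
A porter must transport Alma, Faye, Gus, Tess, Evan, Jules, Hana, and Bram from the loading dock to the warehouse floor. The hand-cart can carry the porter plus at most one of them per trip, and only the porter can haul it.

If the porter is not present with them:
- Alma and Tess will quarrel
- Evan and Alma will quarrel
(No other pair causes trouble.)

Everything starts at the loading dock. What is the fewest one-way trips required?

Counting alone: the porter can take at most 1 across per trip to the warehouse floor, so moving all 8 needs at least 8 loaded trips out, with a return between consecutive ones — at least 15 crossings.
The safety rule pushes this higher. Following every safe sequence of crossings, the most of the 8 that can be at the warehouse floor as the hand-cart arrives there on crossing 15 is 7 — never all 8.
So no plan with fewer than 17 crossings exists, and this one achieves 17:
1. Porter goes to the warehouse floor with Alma.
2. Porter goes back to the loading dock alone.
3. Porter goes to the warehouse floor with Faye.
4. Porter goes back to the loading dock alone.
5. Porter goes to the warehouse floor with Gus.
6. Porter goes back to the loading dock alone.
7. Porter goes to the warehouse floor with Tess.
8. Porter goes back to the loading dock with Alma.
9. Porter goes to the warehouse floor with Evan.
10. Porter goes back to the loading dock alone.
11. Porter goes to the warehouse floor with Jules.
12. Porter goes back to the loading dock alone.
13. Porter goes to the warehouse floor with Hana.
14. Porter goes back to the loading dock alone.
15. Porter goes to the warehouse floor with Bram.
16. Porter goes back to the loading dock alone.
17. Porter goes to the warehouse floor with Alma.

17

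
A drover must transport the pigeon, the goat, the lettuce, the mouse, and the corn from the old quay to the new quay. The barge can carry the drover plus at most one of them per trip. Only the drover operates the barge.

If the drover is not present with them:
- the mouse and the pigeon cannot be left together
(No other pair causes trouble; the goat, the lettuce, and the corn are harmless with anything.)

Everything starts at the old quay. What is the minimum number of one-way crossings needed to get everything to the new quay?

9

Counting alone: the drover can take at most 1 across per trip to the new quay, so moving all 5 needs at least 5 loaded trips out, with a return between consecutive ones — at least 9 crossings.
The plan below uses exactly 9 crossings, so it is optimal:
1. Drover goes to the new quay with the pigeon.
2. Drover goes back to the old quay alone.
3. Drover goes to the new quay with the goat.
4. Drover goes back to the old quay alone.
5. Drover goes to the new quay with the lettuce.
6. Drover goes back to the old quay alone.
7. Drover goes to the new quay with the corn.
8. Drover goes back to the old quay alone.
9. Drover goes to the new quay with the mouse.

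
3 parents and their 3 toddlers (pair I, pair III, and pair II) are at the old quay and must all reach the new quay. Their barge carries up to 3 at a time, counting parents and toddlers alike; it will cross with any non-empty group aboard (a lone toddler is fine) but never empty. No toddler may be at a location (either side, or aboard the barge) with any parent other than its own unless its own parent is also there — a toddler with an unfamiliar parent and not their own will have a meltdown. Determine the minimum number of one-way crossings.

Counting alone: each trip to the new quay takes at most 3 across and each return brings at least 1 back, so after t trips out (and t−1 returns) at most 3t − (t−1) of the 6 are across; that first reaches 6 at t = 3, so at least 5 crossings are needed.
The plan below uses exactly 5 crossings, so it is optimal:
1. parent I and toddler I cross → the new quay.
2. parent I crosses ← the old quay.
3. parent I, parent II, and parent III cross → the new quay.
4. toddler I crosses ← the old quay.
5. toddler I, toddler II, and toddler III cross → the new quay.

5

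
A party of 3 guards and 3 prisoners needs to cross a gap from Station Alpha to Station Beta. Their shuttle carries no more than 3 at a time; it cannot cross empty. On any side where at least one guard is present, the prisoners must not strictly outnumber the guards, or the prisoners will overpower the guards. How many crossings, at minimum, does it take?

5

Counting alone: each trip to Station Beta takes at most 3 across and each return brings at least 1 back, so after t trips out (and t−1 returns) at most 3t − (t−1) of the 6 are across; that first reaches 6 at t = 3, so at least 5 crossings are needed.
The plan below uses exactly 5 crossings, so it is optimal:
1. 2 prisoners → Station Beta.  (Station Alpha: 3G 1P; Station Beta: 0G 2P)
2. 1 prisoner ← Station Alpha.  (Station Alpha: 3G 2P; Station Beta: 0G 1P)
3. 3 guards → Station Beta.  (Station Alpha: 0G 2P; Station Beta: 3G 1P)
4. 1 prisoner ← Station Alpha.  (Station Alpha: 0G 3P; Station Beta: 3G 0P)
5. 3 prisoners → Station Beta.  (Station Alpha: 0G 0P; Station Beta: 3G 3P)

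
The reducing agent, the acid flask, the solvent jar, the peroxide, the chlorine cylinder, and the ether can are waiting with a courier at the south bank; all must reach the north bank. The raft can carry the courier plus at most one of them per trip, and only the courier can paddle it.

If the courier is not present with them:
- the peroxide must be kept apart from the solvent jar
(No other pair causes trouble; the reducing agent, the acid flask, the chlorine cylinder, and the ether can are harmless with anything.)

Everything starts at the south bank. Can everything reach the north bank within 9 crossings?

Counting alone: the courier can take at most 1 across per trip to the north bank, so moving all 6 needs at least 6 loaded trips out, with a return between consecutive ones — at least 11 crossings.
Since 9 < 11, 9 crossings cannot be enough. (The shortest complete plan in fact takes 11:)
1. Courier goes to the north bank with the solvent jar.
2. Courier goes back to the south bank alone.
3. Courier goes to the north bank with the reducing agent.
4. Courier goes back to the south bank alone.
5. Courier goes to the north bank with the acid flask.
6. Courier goes back to the south bank alone.
7. Courier goes to the north bank with the chlorine cylinder.
8. Courier goes back to the south bank alone.
9. Courier goes to the north bank with the ether can.
10. Courier goes back to the south bank alone.
11. Courier goes to the north bank with the peroxide.

No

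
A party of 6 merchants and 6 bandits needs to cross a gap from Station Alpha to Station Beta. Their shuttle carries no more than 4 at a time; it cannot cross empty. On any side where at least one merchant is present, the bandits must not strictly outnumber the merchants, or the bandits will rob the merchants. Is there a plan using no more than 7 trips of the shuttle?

No

Counting alone: each trip to Station Beta takes at most 4 across and each return brings at least 1 back, so after t trips out (and t−1 returns) at most 4t − (t−1) of the 12 are across; that first reaches 12 at t = 4, so at least 7 crossings are needed.
The safety rule pushes this higher. Following every safe sequence of crossings, the most of the 12 that can be at Station Beta as the shuttle arrives there on crossing 7 is 11 — never all 12.
So the move cannot be finished within 7 crossings. (The shortest complete plan takes 9:)
1. 2 bandits → Station Beta.  (Station Alpha: 6M 4B; Station Beta: 0M 2B)
2. 1 bandit ← Station Alpha.  (Station Alpha: 6M 5B; Station Beta: 0M 1B)
3. 4 bandits → Station Beta.  (Station Alpha: 6M 1B; Station Beta: 0M 5B)
4. 1 bandit ← Station Alpha.  (Station Alpha: 6M 2B; Station Beta: 0M 4B)
5. 4 merchants → Station Beta.  (Station Alpha: 2M 2B; Station Beta: 4M 4B)
6. 1 merchant and 1 bandit ← Station Alpha.  (Station Alpha: 3M 3B; Station Beta: 3M 3B)
7. 2 merchants and 2 bandits → Station Beta.  (Station Alpha: 1M 1B; Station Beta: 5M 5B)
8. 1 merchant and 1 bandit ← Station Alpha.  (Station Alpha: 2M 2B; Station Beta: 4M 4B)
9. 2 merchants and 2 bandits → Station Beta.  (Station Alpha: 0M 0B; Station Beta: 6M 6B)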